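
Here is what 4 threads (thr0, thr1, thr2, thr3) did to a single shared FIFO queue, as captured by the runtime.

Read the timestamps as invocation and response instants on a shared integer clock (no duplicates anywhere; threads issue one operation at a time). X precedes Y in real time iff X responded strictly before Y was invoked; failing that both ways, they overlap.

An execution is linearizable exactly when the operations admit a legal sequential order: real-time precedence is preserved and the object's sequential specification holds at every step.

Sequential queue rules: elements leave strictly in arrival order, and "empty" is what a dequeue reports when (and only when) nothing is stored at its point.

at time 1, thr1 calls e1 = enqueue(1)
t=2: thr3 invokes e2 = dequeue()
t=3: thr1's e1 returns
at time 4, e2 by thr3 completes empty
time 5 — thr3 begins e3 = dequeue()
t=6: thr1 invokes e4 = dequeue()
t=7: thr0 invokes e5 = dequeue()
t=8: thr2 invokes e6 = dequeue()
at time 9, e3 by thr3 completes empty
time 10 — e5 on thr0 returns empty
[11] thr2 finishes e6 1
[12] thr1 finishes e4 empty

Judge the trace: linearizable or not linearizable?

linearizable

witness order: e2, e1, e6, e3, e4, e5
after step 1 (e2 dequeue() → empty): queue <>
after step 2 (e1 enqueue(1)): queue <1>
after step 3 (e6 dequeue() → 1): queue <>
after step 4 (e3 dequeue() → empty): queue <>
after step 5 (e4 dequeue() → empty): queue <>
after step 6 (e5 dequeue() → empty): queue <>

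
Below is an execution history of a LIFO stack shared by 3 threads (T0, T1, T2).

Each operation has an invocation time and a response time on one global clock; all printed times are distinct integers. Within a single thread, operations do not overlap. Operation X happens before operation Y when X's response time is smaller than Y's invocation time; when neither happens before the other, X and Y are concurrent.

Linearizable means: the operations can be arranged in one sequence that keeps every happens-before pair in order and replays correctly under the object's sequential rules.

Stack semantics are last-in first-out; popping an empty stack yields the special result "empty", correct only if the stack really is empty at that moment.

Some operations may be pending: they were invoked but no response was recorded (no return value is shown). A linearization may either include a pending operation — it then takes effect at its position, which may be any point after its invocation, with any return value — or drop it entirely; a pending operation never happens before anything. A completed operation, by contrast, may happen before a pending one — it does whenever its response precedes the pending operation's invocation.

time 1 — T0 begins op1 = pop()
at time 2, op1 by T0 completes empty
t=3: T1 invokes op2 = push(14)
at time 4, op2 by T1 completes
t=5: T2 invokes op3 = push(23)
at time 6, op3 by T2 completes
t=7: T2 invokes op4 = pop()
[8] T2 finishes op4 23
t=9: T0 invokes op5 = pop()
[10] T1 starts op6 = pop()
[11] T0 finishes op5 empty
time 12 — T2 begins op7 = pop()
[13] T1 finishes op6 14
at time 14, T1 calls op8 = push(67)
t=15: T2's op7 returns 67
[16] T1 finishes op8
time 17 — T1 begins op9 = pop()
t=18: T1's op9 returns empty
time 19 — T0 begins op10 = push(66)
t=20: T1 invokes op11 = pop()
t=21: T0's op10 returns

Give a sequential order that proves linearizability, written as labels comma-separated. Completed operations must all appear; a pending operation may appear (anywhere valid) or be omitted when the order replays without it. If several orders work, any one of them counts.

op1, op2, op3, op4, op6, op5, op8, op7, op9, op10

1. op1 pop() → empty, leaving stack <>
2. op2 push(14), leaving stack <14>
3. op3 push(23), leaving stack <14,23>
4. op4 pop() → 23, leaving stack <14>
5. op6 pop() → 14, leaving stack <>
6. op5 pop() → empty, leaving stack <>
7. op8 push(67), leaving stack <67>
8. op7 pop() → 67, leaving stack <>
9. op9 pop() → empty, leaving stack <>
10. op10 push(66), leaving stack <66>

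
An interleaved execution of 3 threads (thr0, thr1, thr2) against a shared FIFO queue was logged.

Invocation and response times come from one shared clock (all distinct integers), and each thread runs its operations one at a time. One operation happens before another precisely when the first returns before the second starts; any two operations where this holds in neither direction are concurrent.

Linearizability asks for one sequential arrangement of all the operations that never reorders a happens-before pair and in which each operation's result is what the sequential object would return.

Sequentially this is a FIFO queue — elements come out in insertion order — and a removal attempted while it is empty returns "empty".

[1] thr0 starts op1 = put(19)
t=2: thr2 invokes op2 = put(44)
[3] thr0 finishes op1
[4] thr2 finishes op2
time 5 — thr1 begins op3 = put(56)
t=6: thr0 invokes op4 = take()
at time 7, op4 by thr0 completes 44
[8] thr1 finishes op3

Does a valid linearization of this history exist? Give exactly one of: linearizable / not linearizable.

a witness: op2, op1, op3, op4
after step 1 (op2 put(44)): queue <44>
after step 2 (op1 put(19)): queue <44,19>
after step 3 (op3 put(56)): queue <44,19,56>
after step 4 (op4 take() → 44): queue <19,56>

linearizable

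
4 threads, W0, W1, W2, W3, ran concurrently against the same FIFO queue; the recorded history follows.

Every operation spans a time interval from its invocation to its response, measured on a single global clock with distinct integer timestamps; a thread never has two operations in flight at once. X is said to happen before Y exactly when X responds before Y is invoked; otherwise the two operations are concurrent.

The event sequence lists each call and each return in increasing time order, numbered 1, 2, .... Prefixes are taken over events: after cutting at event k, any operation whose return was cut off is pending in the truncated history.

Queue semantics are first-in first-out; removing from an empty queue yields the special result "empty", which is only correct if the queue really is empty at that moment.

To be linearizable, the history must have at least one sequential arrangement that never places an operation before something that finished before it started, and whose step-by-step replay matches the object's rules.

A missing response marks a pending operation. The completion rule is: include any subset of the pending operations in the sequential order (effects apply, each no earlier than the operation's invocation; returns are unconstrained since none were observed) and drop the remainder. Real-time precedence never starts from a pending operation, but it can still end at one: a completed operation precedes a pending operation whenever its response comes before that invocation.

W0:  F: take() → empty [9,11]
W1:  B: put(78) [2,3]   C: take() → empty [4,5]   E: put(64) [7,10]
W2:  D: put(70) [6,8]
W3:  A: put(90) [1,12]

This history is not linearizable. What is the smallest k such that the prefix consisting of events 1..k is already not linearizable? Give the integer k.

events 1..4 are linearizable; a witness order is A, B:
1. A put(90) (pending, included), leaving queue <90>
2. B put(78), leaving queue <90,78>
include event 5 — C responding at 5 — and every candidate order breaks
completion choices over the 1 pending operation (A) were checked; none helps
e.g. B, C (pending dropped): illegal at step 2, since C take() → empty cannot apply there

5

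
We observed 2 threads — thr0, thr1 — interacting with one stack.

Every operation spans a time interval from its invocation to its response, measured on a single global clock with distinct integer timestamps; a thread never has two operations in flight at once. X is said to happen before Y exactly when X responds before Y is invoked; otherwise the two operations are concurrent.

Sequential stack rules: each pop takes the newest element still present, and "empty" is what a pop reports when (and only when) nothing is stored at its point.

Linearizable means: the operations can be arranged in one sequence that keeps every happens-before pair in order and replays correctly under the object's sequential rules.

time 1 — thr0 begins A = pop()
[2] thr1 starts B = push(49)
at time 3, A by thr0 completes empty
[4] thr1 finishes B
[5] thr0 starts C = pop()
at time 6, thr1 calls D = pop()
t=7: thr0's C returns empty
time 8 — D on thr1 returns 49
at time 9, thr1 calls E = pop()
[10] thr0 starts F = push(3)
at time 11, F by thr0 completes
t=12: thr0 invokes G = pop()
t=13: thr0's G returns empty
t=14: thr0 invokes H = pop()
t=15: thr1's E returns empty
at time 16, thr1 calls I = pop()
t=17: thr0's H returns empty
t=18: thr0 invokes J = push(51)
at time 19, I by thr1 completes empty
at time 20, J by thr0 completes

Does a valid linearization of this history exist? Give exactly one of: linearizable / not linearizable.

events 1..14 are fine; event 15 — the response of E at time 15 — makes the prefix non-linearizable
the 7 completed operations admit 12 real-time orders; each fails the stack replay
no completion choice of the 1 pending operation (H) rescues it — every subset was tried
one such order, A, B, C, D, E, F, G (pending dropped), breaks at step 3 where C pop() → empty is illegal
one such order, A, B, C, D, F, E, G (pending dropped), breaks at step 3 where C pop() → empty is illegal

not linearizable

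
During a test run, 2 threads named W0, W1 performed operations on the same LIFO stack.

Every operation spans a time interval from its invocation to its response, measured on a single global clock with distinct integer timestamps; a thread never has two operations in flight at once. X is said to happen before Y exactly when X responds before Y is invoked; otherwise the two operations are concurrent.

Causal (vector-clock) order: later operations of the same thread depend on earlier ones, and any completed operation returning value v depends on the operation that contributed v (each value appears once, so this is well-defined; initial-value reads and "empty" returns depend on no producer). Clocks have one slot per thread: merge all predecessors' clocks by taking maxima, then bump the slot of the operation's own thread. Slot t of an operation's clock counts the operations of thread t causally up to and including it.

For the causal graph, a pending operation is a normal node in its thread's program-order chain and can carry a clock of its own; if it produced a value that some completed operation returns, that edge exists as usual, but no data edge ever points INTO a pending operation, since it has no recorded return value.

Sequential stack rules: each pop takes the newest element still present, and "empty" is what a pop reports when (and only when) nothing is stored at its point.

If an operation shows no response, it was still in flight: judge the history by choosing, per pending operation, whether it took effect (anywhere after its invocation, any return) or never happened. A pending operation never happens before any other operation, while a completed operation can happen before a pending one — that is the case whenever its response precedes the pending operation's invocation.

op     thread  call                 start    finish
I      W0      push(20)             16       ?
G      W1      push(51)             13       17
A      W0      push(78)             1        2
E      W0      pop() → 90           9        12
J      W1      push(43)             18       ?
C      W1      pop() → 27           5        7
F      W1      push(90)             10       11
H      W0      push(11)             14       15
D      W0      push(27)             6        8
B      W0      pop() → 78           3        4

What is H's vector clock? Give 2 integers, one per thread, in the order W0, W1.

(5, 2)

A (invocation 1): nothing precedes it; W0's component alone gives (1, 0)
B (invocation 3): componentwise max over VC(A)=(1, 0), +1 at W0, giving (2, 0)
D (invocation 6): componentwise max over VC(B)=(2, 0), +1 at W0, giving (3, 0)
C (invocation 5): componentwise max over VC(D)=(3, 0), +1 at W1, giving (3, 1)
F (invocation 10): componentwise max over VC(C)=(3, 1), +1 at W1, giving (3, 2)
G (invocation 13): componentwise max over VC(F)=(3, 2), +1 at W1, giving (3, 3)
E (invocation 9): componentwise max over VC(D)=(3, 0), VC(F)=(3, 2), +1 at W0, giving (4, 2)
J (invocation 18): componentwise max over VC(G)=(3, 3), +1 at W1, giving (3, 4)
H (invocation 14): componentwise max over VC(E)=(4, 2), +1 at W0, giving (5, 2)
I (invocation 16): componentwise max over VC(H)=(5, 2), +1 at W0, giving (6, 2)
target: VC(H) = (5, 2)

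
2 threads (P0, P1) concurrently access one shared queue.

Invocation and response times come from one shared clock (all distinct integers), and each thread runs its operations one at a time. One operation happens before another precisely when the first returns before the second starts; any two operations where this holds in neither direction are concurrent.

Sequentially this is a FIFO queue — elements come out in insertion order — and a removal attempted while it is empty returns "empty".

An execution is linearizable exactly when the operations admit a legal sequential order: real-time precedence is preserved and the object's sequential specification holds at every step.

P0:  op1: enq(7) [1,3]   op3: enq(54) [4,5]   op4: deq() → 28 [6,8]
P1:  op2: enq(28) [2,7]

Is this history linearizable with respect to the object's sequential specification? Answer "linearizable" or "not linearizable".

linearizable

one valid linearization: op2, op1, op3, op4
after step 1 (op2 enq(28)): queue <28>
after step 2 (op1 enq(7)): queue <28,7>
after step 3 (op3 enq(54)): queue <28,7,54>
after step 4 (op4 deq() → 28): queue <7,54>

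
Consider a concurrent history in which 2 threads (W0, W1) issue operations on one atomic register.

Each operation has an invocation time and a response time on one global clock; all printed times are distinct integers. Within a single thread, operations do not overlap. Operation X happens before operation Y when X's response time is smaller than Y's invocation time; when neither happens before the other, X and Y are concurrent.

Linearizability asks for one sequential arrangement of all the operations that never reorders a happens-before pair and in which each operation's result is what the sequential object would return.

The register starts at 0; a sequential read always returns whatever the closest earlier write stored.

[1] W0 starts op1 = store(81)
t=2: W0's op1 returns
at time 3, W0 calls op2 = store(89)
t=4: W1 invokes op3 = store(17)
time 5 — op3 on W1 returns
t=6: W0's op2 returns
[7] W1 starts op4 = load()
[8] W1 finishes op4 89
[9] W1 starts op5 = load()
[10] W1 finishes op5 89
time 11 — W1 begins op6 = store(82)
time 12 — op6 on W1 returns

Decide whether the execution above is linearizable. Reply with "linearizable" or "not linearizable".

linearizable

a witness: op1, op3, op2, op4, op5, op6
1. op1 store(81), leaving value 81
2. op3 store(17), leaving value 17
3. op2 store(89), leaving value 89
4. op4 load() → 89, leaving value 89
5. op5 load() → 89, leaving value 89
6. op6 store(82), leaving value 82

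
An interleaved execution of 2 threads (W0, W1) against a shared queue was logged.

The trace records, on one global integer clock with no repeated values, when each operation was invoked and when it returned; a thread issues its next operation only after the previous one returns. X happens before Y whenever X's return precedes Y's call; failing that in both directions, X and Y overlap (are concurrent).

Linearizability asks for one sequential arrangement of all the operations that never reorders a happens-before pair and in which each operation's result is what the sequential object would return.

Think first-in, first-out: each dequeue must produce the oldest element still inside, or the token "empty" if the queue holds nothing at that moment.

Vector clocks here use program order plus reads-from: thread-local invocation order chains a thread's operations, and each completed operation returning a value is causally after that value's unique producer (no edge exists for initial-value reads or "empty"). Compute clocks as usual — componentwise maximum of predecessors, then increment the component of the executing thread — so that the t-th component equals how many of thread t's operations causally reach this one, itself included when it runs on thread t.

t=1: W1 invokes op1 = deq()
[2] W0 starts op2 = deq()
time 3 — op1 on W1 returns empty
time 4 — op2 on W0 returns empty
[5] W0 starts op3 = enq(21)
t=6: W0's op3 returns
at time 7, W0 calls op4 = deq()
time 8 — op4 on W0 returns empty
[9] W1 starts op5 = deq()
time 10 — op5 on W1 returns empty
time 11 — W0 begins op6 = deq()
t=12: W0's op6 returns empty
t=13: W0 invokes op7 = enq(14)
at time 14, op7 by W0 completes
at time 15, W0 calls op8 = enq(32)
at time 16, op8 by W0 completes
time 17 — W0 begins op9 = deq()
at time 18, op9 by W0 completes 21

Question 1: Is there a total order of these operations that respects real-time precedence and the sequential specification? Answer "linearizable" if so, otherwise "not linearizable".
not linearizable

cut after 7 events: linearizable; cut after 8 events (op4 responds, time 8): not linearizable
4 completed operations, 2 real-time-consistent orders — every queue replay fails
e.g. op1, op2, op3, op4: illegal at step 4, since op4 deq() → empty cannot apply there
e.g. op2, op1, op3, op4: illegal at step 4, since op4 deq() → empty cannot apply there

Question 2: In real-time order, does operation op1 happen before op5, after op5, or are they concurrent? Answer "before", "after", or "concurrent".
before

op1 spans [1,3], op5 spans [9,10]
resp(op1)=3 < inv(op5)=9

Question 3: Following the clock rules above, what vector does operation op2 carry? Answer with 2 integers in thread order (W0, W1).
(1, 0)

VC(op1, invoked at 1): no causal predecessors; +1 on W1 → (0, 1)
VC(op2, invoked at 2): no causal predecessors; +1 on W0 → (1, 0)
invoked at 9, op5 merges VC(op1)=(0, 1) and bumps W1's slot → (0, 2)
invoked at 5, op3 merges VC(op2)=(1, 0) and bumps W0's slot → (2, 0)
invoked at 7, op4 merges VC(op3)=(2, 0) and bumps W0's slot → (3, 0)
invoked at 11, op6 merges VC(op4)=(3, 0) and bumps W0's slot → (4, 0)
invoked at 13, op7 merges VC(op6)=(4, 0) and bumps W0's slot → (5, 0)
invoked at 15, op8 merges VC(op7)=(5, 0) and bumps W0's slot → (6, 0)
invoked at 17, op9 merges VC(op3)=(2, 0), VC(op8)=(6, 0) and bumps W0's slot → (7, 0)
target: VC(op2) = (1, 0)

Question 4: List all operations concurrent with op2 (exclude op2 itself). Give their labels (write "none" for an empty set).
op1

op2 spans [2,4]; an op avoiding the whole window 2..4 is ordered, any other is concurrent
op1 [1,3]: concurrent
op3 [5,6]: after
op4 [7,8]: after
op5 [9,10]: after
op6 [11,12]: after
op7 [13,14]: after
op8 [15,16]: after
op9 [17,18]: after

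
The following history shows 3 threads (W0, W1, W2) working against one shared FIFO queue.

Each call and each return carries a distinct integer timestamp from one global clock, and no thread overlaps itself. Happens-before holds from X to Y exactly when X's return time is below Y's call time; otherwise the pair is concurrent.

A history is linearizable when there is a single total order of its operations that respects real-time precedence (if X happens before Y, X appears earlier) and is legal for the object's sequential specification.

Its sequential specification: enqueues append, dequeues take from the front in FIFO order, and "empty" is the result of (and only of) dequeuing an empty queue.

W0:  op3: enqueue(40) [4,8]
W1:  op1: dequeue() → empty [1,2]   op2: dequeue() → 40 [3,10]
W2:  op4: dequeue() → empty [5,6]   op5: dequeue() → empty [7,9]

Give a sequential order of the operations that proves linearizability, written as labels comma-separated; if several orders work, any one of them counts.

1. op1 dequeue() → empty, leaving queue <>
2. op3 enqueue(40), leaving queue <40>
3. op2 dequeue() → 40, leaving queue <>
4. op4 dequeue() → empty, leaving queue <>
5. op5 dequeue() → empty, leaving queue <>

op1, op3, op2, op4, op5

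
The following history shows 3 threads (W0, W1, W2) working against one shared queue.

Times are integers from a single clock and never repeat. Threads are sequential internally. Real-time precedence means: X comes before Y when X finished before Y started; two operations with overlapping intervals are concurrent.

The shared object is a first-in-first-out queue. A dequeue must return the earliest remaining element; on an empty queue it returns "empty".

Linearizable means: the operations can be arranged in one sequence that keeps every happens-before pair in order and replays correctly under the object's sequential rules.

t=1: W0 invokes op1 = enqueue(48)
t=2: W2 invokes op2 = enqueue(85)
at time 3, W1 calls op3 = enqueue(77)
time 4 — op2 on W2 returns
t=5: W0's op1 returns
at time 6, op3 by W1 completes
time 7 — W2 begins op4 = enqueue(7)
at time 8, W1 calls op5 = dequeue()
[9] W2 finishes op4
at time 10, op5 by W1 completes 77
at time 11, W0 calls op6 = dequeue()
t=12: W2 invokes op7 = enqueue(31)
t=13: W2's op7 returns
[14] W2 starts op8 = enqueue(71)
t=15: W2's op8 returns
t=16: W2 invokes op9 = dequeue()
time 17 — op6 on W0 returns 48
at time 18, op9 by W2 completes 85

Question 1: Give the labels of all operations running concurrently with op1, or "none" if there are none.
overlap test against op1 [1,5]: concurrent iff the interval meets 1..5
op2 [2,4]: concurrent
op3 [3,6]: concurrent
op4 [7,9]: after
op5 [8,10]: after
op6 [11,17]: after
op7 [12,13]: after
op8 [14,15]: after
op9 [16,18]: after

op2, op3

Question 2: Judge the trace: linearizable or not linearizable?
witness order: op3, op1, op2, op4, op5, op6, op7, op8, op9
after step 1 (op3 enqueue(77)): queue <77>
after step 2 (op1 enqueue(48)): queue <77,48>
after step 3 (op2 enqueue(85)): queue <77,48,85>
after step 4 (op4 enqueue(7)): queue <77,48,85,7>
after step 5 (op5 dequeue() → 77): queue <48,85,7>
after step 6 (op6 dequeue() → 48): queue <85,7>
after step 7 (op7 enqueue(31)): queue <85,7,31>
after step 8 (op8 enqueue(71)): queue <85,7,31,71>
after step 9 (op9 dequeue() → 85): queue <7,31,71>

linearizable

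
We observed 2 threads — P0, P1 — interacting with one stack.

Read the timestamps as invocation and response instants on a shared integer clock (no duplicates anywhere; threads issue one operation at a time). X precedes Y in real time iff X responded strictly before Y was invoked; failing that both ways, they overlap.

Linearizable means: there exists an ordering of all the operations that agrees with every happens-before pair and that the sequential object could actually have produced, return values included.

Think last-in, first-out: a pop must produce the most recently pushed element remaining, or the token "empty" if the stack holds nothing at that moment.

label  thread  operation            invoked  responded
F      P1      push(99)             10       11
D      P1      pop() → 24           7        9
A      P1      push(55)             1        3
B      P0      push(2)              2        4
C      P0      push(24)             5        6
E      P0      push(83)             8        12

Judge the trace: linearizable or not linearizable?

linearizable

witness order: A, B, C, D, E, F
1. A push(55), leaving stack <55>
2. B push(2), leaving stack <55,2>
3. C push(24), leaving stack <55,2,24>
4. D pop() → 24, leaving stack <55,2>
5. E push(83), leaving stack <55,2,83>
6. F push(99), leaving stack <55,2,83,99>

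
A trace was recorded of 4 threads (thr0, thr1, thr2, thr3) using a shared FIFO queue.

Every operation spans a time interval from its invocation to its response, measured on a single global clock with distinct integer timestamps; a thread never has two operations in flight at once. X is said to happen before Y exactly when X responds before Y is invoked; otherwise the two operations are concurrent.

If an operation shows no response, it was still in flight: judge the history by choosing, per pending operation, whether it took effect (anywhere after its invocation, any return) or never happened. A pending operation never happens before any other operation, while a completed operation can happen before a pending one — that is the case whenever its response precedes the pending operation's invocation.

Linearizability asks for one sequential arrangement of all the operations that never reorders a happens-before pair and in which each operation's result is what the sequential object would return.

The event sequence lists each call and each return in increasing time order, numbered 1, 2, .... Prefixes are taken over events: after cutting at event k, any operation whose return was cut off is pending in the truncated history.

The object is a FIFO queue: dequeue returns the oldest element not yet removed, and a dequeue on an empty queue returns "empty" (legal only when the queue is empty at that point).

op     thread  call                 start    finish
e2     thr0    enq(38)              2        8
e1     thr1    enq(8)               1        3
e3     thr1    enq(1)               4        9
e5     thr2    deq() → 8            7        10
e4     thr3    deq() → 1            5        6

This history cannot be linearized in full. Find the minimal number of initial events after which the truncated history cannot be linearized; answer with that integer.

one valid order for events 1..5 is e1:
step 1: e1 enq(8) — queue <8>
adding event 6 (e4 responds at 6) leaves no legal real-time order
completion choices over the 2 pending operations (e2, e3) were checked; none helps
for example e1, e4 (pending dropped) fails at step 2: e4 deq() → 1 is not legal there

6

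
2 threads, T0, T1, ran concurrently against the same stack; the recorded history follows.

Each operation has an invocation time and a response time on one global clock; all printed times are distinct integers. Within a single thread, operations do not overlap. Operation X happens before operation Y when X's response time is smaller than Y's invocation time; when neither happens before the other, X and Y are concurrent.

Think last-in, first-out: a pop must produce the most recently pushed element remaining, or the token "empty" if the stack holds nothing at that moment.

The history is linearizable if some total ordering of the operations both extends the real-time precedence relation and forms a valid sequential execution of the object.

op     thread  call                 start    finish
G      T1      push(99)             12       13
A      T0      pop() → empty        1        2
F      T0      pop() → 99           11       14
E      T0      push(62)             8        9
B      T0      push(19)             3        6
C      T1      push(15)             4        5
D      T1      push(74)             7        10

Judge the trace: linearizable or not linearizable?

one valid linearization: A, B, C, D, E, G, F
1. A pop() → empty, leaving stack <>
2. B push(19), leaving stack <19>
3. C push(15), leaving stack <19,15>
4. D push(74), leaving stack <19,15,74>
5. E push(62), leaving stack <19,15,74,62>
6. G push(99), leaving stack <19,15,74,62,99>
7. F pop() → 99, leaving stack <19,15,74,62>

linearizable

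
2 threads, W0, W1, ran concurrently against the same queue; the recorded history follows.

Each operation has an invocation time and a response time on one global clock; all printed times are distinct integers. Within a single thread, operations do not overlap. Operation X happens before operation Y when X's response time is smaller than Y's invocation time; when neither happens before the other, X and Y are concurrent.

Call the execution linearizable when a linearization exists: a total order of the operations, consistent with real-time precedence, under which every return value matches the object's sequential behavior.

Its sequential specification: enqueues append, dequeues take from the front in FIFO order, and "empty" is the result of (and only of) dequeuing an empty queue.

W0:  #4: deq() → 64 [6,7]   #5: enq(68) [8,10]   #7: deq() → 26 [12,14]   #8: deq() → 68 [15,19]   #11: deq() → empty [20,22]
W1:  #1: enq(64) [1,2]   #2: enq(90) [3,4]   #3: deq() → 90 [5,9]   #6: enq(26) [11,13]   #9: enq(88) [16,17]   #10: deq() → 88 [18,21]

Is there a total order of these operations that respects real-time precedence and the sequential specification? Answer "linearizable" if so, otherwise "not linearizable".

through event 13 a valid linearization exists; event 14 (#7 responding at time 14) ends that
7 completed operations, 6 real-time-consistent orders — every queue replay fails
take #1, #2, #3, #4, #5, #6, #7: step 3 already fails, because #3 deq() → 90 cannot occur there
take #1, #2, #3, #4, #5, #7, #6: step 3 already fails, because #3 deq() → 90 cannot occur there

not linearizable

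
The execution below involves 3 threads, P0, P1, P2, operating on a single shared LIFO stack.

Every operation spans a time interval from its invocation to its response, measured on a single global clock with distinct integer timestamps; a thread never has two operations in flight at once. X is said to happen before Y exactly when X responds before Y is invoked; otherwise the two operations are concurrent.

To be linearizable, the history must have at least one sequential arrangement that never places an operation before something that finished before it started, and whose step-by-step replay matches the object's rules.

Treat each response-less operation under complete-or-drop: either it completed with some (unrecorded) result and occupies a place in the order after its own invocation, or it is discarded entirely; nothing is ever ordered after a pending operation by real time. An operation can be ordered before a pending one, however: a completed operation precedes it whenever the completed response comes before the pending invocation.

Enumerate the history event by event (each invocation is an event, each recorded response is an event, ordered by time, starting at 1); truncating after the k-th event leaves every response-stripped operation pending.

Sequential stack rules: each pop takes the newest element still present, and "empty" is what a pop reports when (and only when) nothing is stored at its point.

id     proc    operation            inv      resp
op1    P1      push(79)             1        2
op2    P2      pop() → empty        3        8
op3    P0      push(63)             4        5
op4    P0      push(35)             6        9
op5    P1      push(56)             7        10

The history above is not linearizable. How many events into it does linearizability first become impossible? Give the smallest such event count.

8

one valid order for events 1..7 is op1, op2, op3:
1. op1 push(79), leaving stack <79>
2. op2 pop() (pending, included), leaving stack <>
3. op3 push(63), leaving stack <63>
adding event 8 (op2 responds at 8) leaves no legal real-time order
every completion of the 2 pending operations (op4, op5) was checked; none linearizes
e.g. op1, op2, op3 (pending dropped): illegal at step 2, since op2 pop() → empty cannot apply there
e.g. op1, op3, op2 (pending dropped): illegal at step 3, since op2 pop() → empty cannot apply there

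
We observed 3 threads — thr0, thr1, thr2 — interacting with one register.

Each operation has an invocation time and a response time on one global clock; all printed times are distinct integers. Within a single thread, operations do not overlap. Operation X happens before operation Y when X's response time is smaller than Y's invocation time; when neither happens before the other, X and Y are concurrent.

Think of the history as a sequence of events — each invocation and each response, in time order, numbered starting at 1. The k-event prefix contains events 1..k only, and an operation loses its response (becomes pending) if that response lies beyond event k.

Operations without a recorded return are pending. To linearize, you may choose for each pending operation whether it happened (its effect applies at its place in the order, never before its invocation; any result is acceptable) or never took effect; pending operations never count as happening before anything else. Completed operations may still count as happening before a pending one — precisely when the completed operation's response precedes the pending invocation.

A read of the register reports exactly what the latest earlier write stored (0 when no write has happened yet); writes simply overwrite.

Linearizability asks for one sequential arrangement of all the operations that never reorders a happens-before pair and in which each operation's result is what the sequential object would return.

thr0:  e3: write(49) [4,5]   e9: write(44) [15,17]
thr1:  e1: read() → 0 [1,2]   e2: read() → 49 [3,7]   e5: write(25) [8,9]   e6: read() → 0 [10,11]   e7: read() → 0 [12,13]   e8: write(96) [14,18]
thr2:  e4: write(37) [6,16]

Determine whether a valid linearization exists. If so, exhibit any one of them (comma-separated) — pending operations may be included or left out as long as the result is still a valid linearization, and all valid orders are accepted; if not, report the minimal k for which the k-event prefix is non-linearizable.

through event 10 a valid linearization exists; event 11 (e6 responding at time 11) ends that
the 5 completed operations admit 2 real-time orders; each fails the register replay
every completion of the 1 pending operation (e4) was checked; none linearizes
e.g. e1, e2, e3, e5, e6 (pending dropped): illegal at step 2, since e2 read() → 49 cannot apply there
e.g. e1, e3, e2, e5, e6 (pending dropped): illegal at step 5, since e6 read() → 0 cannot apply there

not linearizable — minimal violating prefix: 11 events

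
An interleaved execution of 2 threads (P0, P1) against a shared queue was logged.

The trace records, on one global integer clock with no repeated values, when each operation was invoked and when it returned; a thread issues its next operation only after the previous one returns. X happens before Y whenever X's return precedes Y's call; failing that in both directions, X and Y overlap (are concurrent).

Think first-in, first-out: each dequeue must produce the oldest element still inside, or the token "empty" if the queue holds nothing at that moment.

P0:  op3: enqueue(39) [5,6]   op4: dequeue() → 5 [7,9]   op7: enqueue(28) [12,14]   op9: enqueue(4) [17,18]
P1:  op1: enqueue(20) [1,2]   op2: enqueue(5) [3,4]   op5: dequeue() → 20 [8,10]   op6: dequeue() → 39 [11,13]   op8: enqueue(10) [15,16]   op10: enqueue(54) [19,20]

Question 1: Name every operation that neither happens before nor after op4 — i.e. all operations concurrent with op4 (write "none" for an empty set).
Answer: op5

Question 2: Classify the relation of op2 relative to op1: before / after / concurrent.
Answer: after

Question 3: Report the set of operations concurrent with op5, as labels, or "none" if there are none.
Answer: op4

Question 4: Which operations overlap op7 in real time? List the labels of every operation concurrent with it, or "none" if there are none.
Answer: op6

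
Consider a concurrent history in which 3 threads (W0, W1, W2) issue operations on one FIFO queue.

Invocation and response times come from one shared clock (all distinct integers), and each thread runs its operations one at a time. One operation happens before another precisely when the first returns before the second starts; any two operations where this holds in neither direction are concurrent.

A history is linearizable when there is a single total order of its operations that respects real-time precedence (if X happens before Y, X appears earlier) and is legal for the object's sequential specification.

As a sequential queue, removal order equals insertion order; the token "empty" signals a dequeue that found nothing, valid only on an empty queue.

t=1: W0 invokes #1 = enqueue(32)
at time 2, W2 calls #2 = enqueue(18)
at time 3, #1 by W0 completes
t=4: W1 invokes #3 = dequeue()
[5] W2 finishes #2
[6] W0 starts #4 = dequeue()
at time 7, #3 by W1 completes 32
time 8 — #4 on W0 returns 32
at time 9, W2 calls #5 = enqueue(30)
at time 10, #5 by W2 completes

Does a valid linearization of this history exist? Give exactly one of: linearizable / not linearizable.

already the first 8 events (up to #4's response at time 8) admit no linearization; the first 7 still do
real-time-consistent orders of the 4 completed operations: 5 — all fail the FIFO queue replay
for example #1, #2, #3, #4 fails at step 4: #4 dequeue() → 32 is not legal there
for example #1, #2, #4, #3 fails at step 4: #3 dequeue() → 32 is not legal there

not linearizable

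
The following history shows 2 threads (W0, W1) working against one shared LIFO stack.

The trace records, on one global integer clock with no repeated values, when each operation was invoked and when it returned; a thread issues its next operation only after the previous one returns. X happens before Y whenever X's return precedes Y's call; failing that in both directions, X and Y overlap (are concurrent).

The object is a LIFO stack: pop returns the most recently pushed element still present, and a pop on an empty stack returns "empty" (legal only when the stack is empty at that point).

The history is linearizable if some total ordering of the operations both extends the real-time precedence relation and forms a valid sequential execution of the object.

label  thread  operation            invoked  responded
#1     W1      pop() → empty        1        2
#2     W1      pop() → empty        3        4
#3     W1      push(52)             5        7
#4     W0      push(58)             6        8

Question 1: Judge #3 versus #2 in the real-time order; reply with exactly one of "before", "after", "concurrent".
Answer: after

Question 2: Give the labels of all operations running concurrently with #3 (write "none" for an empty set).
Answer: #4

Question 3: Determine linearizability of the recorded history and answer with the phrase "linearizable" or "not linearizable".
one valid linearization: #1, #2, #3, #4
step 1: #1 pop() → empty — stack <>
step 2: #2 pop() → empty — stack <>
step 3: #3 push(52) — stack <52>
step 4: #4 push(58) — stack <52,58>

linearizable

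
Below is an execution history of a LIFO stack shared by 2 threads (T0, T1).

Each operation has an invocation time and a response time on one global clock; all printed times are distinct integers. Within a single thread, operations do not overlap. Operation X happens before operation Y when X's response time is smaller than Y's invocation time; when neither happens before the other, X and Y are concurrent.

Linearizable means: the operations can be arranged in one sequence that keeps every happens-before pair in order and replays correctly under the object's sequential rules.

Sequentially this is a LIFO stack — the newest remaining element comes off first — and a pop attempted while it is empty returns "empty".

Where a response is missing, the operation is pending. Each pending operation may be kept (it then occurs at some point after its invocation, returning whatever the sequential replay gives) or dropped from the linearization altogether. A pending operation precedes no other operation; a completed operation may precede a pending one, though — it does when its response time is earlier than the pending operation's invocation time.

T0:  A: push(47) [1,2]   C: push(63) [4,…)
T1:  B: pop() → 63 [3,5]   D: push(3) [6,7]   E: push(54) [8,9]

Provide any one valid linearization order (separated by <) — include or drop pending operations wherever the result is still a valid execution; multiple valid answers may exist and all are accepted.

step 1: A push(47) — stack <47>
step 2: C push(63) (pending, included) — stack <47,63>
step 3: B pop() → 63 — stack <47>
step 4: D push(3) — stack <47,3>
step 5: E push(54) — stack <47,3,54>

A < C < B < D < E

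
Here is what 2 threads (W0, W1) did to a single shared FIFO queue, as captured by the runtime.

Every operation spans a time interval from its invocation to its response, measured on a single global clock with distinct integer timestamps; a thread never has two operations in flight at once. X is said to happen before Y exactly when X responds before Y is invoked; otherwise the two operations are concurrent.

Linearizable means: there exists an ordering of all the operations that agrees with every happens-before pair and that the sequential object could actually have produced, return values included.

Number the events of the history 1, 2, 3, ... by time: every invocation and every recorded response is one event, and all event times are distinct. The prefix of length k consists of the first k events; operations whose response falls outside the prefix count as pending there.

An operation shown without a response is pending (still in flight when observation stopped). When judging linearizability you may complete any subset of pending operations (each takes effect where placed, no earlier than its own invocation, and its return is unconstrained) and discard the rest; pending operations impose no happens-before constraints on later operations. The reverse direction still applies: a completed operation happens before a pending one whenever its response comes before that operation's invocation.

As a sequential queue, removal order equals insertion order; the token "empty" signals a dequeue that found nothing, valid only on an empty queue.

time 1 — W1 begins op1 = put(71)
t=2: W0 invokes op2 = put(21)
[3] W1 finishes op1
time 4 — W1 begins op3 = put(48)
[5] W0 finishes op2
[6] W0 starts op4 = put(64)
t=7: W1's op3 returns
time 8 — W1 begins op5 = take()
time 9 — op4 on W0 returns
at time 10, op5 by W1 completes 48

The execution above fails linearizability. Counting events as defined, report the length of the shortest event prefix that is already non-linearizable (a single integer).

a valid linearization of events 1..9 exists, for instance op1, op2, op3, op4:
1. op1 put(71), leaving queue <71>
2. op2 put(21), leaving queue <71,21>
3. op3 put(48), leaving queue <71,21,48>
4. op4 put(64), leaving queue <71,21,48,64>
once event 10 joins (op5's response, time 10), exhaustive search finds no witness
for example op1, op2, op3, op4, op5 fails at step 5: op5 take() → 48 is not legal there
for example op1, op2, op3, op5, op4 fails at step 4: op5 take() → 48 is not legal there

10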